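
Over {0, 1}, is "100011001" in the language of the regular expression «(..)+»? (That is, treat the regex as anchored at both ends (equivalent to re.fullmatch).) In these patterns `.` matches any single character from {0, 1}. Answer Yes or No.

No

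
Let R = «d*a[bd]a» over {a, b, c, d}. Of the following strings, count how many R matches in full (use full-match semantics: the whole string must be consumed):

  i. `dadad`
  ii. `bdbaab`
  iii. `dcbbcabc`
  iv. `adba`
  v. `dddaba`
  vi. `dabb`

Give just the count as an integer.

1

i → no match — must end with `a`
ii → no match — must end with `a`
iii → no match — must end with `a`
iv → no match
v → match
vi → no match — must end with `a`
Total matched: 1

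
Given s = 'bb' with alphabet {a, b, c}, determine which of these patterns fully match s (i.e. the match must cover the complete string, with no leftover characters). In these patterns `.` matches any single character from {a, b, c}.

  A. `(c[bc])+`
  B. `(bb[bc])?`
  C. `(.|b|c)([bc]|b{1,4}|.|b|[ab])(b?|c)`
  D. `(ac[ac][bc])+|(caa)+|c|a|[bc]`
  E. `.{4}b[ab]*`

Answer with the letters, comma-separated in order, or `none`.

C

A → no match — must start with 'c'
B → no match
C → match
D → no match
E → no match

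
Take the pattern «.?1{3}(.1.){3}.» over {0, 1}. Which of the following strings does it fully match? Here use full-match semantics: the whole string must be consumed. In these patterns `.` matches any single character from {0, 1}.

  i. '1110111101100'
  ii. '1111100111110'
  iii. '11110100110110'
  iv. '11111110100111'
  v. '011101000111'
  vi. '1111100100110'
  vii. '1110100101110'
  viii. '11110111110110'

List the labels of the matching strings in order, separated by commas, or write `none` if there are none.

i → match
ii → match
iii → match
iv → match
v → no match
vi → match
vii → match
viii → match

i, ii, iii, iv, vi, vii, viii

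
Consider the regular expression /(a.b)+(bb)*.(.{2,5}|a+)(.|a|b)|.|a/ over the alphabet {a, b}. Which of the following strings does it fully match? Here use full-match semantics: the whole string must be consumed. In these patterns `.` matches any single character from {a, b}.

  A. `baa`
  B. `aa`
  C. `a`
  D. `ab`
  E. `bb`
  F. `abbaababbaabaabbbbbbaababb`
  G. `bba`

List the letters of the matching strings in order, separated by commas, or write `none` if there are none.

C, F

A → no match
B → no match
C → match
D → no match
E → no match
F → match
G → no match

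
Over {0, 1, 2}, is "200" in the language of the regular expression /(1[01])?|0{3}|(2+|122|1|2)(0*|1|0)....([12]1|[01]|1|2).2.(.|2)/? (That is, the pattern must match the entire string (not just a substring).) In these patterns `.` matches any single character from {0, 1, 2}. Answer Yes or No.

No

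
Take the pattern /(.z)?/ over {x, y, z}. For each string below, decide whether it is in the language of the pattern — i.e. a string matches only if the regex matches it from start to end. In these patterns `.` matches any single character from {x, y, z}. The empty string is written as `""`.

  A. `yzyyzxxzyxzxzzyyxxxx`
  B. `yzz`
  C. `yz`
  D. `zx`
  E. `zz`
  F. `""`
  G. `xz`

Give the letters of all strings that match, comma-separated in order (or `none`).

C, E, F, G

A → no match
B. `yzz` → no match
C. `yz` → match
D. `zx` → no match
E. `zz` → match
F. `""` → match
G. `xz` → match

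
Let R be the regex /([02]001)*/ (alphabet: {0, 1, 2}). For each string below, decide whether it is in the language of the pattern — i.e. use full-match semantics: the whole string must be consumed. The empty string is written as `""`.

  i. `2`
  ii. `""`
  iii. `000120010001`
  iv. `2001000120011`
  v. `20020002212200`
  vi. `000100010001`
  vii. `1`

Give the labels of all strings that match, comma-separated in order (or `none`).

ii, iii, vi

i. `2` → no match
ii. `""` → match
iii. `000120010001` → match
iv → no match
v → no match
vi. `000100010001` → match
vii. `1` → no match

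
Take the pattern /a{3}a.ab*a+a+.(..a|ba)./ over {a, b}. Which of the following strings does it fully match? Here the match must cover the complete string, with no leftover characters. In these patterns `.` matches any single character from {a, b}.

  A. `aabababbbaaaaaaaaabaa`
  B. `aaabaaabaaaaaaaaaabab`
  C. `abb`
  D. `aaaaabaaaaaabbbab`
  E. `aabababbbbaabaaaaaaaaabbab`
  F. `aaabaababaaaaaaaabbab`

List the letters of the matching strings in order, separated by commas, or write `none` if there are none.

A → no match
B → no match
C → no match
D → no match
E → no match
F → no match

none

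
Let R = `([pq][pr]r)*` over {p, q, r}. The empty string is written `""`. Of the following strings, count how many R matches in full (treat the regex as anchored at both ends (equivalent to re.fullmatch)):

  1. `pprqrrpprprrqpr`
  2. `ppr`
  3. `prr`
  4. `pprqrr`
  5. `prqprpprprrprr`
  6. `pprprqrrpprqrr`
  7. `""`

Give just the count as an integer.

1 → match
2 → match
3 → match
4 → match
5 → no match
6 → no match
7 → match
Total matched: 5

5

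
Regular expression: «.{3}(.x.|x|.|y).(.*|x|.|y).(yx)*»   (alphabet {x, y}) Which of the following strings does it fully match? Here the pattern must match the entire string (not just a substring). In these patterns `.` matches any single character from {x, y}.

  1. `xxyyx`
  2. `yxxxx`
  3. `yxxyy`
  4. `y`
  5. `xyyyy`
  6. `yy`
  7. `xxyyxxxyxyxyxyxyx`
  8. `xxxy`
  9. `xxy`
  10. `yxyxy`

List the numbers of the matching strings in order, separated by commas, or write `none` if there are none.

7

1. `xxyyx` → no match
2. `yxxxx` → no match
3. `yxxyy` → no match
4. `y` → no match
5. `xyyyy` → no match
6. `yy` → no match
7 → match
8. `xxxy` → no match
9. `xxy` → no match
10. `yxyxy` → no match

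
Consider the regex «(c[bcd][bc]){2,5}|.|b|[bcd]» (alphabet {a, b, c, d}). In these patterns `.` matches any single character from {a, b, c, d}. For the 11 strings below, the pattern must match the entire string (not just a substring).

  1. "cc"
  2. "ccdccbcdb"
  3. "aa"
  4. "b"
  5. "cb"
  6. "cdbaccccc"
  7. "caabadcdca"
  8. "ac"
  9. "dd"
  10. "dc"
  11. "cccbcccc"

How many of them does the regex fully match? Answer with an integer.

1

1. "cc" → no match
2. "ccdccbcdb" → no match
3. "aa" → no match
4. "b" → match
5. "cb" → no match
6. "cdbaccccc" → no match
7. "caabadcdca" → no match
8. "ac" → no match
9. "dd" → no match
10. "dc" → no match
11. "cccbcccc" → no match
Total matched: 1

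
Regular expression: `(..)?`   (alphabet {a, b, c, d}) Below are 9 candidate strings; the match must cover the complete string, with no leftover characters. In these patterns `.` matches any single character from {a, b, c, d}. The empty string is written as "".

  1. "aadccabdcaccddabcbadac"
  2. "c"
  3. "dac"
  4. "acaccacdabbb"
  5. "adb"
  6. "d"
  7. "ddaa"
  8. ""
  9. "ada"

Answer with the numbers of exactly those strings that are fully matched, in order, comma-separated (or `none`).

1 → no match
2 → no match
3 → no match
4 → no match
5 → no match
6 → no match
7 → no match
8 → match
9 → no match

8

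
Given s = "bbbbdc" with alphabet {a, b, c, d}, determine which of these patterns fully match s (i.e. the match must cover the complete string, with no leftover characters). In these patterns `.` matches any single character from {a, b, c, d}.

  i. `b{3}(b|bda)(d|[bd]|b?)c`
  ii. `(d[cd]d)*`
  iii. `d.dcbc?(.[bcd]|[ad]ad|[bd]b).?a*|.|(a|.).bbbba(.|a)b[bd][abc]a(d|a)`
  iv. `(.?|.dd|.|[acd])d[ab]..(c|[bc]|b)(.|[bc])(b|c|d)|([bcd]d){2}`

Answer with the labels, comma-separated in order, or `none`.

i → match
ii → no match
iii → no match
iv → no match

i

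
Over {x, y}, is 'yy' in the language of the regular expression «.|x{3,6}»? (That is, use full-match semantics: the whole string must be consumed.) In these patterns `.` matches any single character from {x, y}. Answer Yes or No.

No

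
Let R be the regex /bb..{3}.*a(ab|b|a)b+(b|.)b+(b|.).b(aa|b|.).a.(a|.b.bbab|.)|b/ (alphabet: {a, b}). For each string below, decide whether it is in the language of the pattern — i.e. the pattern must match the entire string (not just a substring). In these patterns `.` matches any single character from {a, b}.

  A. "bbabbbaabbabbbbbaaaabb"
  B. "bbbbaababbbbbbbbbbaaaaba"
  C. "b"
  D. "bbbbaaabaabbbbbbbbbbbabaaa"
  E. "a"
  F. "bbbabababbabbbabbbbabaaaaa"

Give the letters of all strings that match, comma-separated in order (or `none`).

A → match
B → match
C. "b" → match
D → match
E. "a" → no match
F → match

A, B, C, D, F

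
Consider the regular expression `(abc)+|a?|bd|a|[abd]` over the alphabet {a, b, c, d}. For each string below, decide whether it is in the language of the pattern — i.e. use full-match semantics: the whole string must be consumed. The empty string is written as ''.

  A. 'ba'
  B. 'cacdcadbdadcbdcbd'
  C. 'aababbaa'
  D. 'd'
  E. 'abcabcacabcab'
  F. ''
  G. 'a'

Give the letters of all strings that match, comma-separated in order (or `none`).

D, F, G

A → no match
B → no match
C → no match
D → match
E → no match
F → match
G → match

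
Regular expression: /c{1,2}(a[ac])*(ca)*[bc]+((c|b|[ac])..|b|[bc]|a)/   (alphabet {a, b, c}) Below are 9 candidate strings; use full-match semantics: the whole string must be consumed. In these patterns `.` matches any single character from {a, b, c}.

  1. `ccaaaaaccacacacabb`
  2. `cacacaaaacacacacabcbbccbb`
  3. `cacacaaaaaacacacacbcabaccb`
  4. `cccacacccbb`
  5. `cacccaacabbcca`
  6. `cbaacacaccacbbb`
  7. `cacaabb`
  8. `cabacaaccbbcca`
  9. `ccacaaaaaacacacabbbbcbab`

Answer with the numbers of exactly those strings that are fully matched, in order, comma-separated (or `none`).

1, 2, 4, 7, 9

1 → match
2 → match
3 → no match
4. `cccacacccbb` → match
5 → no match
6 → no match
7. `cacaabb` → match
8 → no match
9 → match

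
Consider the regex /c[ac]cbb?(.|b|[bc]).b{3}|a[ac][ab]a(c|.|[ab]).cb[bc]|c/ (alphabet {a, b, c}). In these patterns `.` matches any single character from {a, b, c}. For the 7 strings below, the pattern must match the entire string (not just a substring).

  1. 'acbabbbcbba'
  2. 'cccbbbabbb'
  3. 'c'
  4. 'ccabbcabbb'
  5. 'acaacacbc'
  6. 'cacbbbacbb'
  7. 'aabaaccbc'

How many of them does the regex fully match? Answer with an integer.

1. 'acbabbbcbba' → no match
2. 'cccbbbabbb' → match
3. 'c' → match
4. 'ccabbcabbb' → no match
5. 'acaacacbc' → match
6. 'cacbbbacbb' → no match
7. 'aabaaccbc' → match
Total matched: 4

4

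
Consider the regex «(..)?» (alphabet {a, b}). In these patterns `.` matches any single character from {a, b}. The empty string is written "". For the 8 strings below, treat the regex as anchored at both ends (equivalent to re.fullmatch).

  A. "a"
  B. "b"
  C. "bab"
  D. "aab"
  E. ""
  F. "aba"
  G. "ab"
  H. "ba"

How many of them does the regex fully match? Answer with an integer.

3

A → no match
B → no match
C → no match
D → no match
E → match
F → no match
G → match
H → match
Total matched: 3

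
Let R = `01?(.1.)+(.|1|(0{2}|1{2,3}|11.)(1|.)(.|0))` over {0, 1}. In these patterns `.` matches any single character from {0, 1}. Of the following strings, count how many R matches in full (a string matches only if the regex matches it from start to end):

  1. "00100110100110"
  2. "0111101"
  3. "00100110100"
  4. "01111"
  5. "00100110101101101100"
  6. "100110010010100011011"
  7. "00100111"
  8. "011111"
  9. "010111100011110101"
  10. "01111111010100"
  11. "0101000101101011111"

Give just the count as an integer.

1 → match
2 → no match
3 → match
4 → match
5 → match
6 → no match — must start with "0"
7 → match
8 → match
9 → no match
10 → no match
11 → no match
Total matched: 6

6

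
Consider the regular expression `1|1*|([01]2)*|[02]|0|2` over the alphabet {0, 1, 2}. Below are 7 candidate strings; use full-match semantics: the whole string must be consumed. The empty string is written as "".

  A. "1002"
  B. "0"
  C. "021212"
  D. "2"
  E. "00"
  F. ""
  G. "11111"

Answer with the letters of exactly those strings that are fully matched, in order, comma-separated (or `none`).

B, C, D, F, G

A → no match
B → match
C → match
D → match
E → no match
F → match
G → match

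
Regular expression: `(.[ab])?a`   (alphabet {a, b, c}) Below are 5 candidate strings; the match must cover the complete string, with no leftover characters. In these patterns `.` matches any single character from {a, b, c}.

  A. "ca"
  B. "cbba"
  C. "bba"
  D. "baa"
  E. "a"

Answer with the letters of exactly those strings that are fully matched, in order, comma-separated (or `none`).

C, D, E

A → no match
B → no match
C → match
D → match
E → match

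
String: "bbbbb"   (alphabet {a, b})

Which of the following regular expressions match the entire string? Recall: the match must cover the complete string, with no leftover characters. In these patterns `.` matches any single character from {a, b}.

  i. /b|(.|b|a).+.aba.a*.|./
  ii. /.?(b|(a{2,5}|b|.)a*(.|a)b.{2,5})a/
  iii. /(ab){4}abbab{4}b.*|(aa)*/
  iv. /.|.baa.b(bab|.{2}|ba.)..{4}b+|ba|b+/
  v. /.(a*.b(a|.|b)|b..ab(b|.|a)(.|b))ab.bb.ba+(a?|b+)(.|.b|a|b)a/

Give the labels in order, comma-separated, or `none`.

i → no match
ii → no match — must end with "a"
iii → no match
iv → match
v → no match — must end with "a"

iv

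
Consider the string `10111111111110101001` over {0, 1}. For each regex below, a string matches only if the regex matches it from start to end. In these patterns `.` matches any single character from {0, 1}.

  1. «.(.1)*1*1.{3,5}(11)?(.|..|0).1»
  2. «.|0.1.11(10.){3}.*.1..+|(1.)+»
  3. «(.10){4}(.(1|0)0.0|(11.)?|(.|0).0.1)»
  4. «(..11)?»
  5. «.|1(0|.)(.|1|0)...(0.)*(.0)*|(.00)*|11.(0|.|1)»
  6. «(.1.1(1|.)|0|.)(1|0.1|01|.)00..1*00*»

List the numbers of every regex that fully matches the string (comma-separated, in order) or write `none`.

1 → match
2 → no match
3 → no match
4 → no match
5 → no match
6 → no match

1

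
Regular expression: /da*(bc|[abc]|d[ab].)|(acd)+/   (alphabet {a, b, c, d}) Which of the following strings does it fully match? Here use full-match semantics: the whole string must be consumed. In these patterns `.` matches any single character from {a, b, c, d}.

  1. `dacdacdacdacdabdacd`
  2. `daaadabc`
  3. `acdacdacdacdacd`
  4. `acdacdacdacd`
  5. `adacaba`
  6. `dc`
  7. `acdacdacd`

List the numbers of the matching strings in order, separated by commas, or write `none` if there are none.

3, 4, 6, 7

1 → no match
2. `daaadabc` → no match
3 → match
4. `acdacdacdacd` → match
5. `adacaba` → no match
6. `dc` → match
7. `acdacdacd` → match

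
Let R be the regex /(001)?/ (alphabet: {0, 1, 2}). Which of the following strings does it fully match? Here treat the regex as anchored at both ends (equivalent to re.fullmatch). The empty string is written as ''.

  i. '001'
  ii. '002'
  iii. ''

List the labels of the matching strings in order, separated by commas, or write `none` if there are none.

i, iii

i → match
ii → no match
iii → match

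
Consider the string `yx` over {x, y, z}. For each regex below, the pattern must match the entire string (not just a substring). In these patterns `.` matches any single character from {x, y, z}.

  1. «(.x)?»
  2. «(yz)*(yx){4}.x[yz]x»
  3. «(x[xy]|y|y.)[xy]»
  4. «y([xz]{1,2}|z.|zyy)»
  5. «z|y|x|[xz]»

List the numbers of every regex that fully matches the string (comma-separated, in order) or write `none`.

1, 3, 4

1 → match
2 → no match
3 → match
4 → match
5 → no match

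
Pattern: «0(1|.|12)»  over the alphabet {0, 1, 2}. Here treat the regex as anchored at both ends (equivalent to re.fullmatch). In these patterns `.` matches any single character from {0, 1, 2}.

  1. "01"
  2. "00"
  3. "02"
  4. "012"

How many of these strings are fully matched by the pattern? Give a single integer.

4

1 → match
2 → match
3 → match
4 → match
Total matched: 4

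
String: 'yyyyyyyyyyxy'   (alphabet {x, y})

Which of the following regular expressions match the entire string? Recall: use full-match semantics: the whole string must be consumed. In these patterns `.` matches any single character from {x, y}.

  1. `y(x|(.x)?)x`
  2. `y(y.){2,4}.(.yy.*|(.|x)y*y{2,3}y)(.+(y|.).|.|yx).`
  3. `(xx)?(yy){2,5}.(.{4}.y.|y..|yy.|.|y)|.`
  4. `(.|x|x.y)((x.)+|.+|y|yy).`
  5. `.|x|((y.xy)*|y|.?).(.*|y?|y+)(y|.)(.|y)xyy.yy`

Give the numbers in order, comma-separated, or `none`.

2, 3, 4

1 → no match — must end with 'x'
2 → match
3 → match
4 → match
5 → no match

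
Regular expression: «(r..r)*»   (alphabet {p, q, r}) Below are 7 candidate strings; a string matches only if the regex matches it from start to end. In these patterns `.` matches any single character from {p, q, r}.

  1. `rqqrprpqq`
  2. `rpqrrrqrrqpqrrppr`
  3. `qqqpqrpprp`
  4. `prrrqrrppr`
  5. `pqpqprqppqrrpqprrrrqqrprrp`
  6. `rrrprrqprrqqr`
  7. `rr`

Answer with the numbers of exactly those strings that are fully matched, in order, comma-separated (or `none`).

1 → no match
2 → no match
3 → no match
4 → no match
5 → no match
6 → no match
7 → no match

none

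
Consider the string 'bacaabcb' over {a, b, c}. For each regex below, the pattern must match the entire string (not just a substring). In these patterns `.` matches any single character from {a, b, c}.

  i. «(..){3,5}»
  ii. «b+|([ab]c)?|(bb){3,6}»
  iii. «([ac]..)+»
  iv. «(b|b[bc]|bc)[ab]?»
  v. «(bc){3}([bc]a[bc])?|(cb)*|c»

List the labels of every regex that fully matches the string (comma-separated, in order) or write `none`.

i → match
ii → no match
iii → no match
iv → no match
v → no match

i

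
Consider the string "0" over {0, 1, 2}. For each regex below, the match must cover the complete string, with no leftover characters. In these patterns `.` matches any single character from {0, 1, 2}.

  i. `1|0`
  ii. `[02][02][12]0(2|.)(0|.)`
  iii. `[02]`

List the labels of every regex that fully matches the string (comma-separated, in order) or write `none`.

i, iii

i → match
ii → no match
iii → match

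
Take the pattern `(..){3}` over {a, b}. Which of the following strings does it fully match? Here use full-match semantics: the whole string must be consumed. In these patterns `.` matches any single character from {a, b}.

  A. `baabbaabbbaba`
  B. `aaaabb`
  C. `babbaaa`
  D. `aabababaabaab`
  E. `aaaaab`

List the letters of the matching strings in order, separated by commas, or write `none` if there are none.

B, E

A → no match
B → match
C → no match
D → no match
E → match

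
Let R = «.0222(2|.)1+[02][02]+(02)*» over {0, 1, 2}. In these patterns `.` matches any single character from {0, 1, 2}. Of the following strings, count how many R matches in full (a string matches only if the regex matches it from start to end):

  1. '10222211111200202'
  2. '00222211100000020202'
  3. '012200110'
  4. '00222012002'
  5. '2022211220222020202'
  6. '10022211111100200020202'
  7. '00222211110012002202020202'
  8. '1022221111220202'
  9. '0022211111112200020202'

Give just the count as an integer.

1 → match
2 → match
3 → no match
4 → match
5 → match
6 → no match
7 → no match
8 → match
9 → match
Total matched: 6

6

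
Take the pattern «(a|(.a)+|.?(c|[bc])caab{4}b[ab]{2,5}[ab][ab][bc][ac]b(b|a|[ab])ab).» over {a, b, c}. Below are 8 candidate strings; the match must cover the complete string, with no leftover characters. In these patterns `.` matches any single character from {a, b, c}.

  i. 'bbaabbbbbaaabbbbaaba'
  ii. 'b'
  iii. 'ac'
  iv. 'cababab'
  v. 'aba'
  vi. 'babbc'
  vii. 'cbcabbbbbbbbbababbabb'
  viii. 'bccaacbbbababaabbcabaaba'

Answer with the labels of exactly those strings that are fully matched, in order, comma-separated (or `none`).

i → no match
ii → no match
iii → match
iv → match
v → no match
vi → no match
vii → no match
viii → no match

iii, iv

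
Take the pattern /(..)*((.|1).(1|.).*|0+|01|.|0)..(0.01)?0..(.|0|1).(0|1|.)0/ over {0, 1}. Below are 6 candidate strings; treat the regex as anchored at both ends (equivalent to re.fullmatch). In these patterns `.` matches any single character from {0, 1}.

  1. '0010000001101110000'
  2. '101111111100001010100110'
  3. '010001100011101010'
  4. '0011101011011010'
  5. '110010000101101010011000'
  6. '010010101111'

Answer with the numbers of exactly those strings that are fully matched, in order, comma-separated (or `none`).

1 → no match
2 → match
3 → no match
4 → no match
5 → match
6 → no match — must end with '0'

2, 5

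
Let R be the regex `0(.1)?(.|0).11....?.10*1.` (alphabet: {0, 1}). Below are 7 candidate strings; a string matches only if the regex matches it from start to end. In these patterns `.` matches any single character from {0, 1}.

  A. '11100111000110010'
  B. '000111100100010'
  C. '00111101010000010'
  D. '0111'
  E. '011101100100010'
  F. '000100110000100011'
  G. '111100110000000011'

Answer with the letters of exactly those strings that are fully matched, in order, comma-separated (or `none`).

B, C

A → no match — must start with '0'
B → match
C → match
D → no match
E → no match
F → no match
G → no match — must start with '0'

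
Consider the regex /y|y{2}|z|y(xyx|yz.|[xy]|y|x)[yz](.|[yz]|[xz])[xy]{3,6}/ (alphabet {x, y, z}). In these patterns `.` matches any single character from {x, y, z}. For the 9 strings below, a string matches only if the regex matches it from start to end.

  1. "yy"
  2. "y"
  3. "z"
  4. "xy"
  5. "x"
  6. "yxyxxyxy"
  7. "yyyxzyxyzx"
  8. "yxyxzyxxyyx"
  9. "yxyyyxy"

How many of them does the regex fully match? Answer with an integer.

6

1 → match
2 → match
3 → match
4 → no match
5 → no match
6 → match
7 → no match
8 → match
9 → match
Total matched: 6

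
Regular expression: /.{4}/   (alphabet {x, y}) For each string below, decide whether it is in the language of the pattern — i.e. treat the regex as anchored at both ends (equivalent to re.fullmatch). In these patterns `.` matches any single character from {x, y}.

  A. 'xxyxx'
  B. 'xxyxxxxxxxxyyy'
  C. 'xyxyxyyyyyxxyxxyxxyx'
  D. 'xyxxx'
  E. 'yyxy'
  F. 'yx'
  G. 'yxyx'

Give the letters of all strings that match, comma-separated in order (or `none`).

A → no match
B → no match
C → no match
D → no match
E → match
F → no match
G → match

E, G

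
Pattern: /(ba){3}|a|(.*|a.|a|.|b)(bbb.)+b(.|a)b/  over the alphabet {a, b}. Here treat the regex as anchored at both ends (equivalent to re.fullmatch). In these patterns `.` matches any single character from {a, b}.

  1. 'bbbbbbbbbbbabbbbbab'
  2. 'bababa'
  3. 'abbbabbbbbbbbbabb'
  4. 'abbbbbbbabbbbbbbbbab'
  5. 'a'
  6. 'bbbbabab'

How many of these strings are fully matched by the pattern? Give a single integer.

1 → match
2 → match
3 → no match
4 → match
5 → match
6 → match
Total matched: 5

5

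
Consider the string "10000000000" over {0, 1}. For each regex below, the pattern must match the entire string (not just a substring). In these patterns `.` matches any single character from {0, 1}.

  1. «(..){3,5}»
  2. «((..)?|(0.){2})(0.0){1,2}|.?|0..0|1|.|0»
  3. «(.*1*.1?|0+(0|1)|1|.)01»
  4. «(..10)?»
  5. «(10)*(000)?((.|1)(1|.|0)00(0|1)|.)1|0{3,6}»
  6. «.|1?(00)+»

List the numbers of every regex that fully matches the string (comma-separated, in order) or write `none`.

6

1 → no match
2 → no match
3 → no match — must end with "01"
4 → no match
5 → no match
6 → match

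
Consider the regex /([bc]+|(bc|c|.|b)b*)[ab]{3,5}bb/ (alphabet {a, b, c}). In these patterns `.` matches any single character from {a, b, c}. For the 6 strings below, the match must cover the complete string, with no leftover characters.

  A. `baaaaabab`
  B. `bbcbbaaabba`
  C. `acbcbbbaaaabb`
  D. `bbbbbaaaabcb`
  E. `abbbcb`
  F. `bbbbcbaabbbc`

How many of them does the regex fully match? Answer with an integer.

0

A → no match — must end with `bb`
B → no match — must end with `bb`
C → no match
D → no match — must end with `bb`
E → no match — must end with `bb`
F → no match — must end with `bb`
Total matched: 0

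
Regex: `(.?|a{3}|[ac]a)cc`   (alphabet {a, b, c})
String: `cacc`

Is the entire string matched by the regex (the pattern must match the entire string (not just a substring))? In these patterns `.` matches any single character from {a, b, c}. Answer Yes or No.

Yes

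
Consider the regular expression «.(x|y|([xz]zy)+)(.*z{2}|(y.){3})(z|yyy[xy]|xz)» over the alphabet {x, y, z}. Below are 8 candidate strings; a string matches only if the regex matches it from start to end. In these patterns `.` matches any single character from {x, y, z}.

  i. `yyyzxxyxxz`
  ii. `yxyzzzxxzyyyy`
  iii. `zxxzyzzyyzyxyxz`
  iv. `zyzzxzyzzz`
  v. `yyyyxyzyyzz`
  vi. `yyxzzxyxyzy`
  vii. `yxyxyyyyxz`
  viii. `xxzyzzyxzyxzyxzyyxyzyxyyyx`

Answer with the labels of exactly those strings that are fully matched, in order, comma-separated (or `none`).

i → no match
ii → no match
iii → no match
iv → match
v → no match
vi → no match
vii → match
viii → match

iv, vii, viii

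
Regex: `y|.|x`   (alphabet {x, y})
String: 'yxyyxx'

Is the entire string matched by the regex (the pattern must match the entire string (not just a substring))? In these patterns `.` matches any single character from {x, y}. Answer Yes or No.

No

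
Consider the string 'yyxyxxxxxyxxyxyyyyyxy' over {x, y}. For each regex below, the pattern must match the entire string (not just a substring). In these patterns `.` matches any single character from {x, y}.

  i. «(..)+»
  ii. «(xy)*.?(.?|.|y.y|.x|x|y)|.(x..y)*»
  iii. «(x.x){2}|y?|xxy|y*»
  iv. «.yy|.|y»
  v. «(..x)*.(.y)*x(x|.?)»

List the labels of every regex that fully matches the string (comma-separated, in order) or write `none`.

v

i → no match
ii → no match
iii → no match
iv → no match
v → match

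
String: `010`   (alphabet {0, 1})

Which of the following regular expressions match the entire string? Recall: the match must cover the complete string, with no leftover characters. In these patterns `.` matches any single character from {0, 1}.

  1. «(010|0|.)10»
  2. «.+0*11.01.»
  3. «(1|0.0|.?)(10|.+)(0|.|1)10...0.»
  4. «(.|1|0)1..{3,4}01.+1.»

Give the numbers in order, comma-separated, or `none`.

1 → match
2 → no match
3 → no match
4 → no match

1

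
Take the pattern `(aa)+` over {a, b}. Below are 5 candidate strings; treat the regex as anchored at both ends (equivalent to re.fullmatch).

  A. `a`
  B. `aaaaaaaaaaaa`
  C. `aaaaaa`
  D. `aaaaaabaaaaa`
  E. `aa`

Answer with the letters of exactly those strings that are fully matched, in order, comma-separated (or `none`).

A → no match — must start with `aa`
B → match
C → match
D → no match
E → match

B, C, E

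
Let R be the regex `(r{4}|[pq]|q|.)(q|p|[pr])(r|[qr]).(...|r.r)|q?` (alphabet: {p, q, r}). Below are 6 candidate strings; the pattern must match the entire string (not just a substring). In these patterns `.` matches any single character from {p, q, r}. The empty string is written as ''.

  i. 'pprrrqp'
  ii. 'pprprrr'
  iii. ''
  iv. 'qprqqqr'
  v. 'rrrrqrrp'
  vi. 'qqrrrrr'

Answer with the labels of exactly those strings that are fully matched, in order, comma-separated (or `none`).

i, ii, iii, iv, vi

i. 'pprrrqp' → match
ii. 'pprprrr' → match
iii. '' → match
iv. 'qprqqqr' → match
v. 'rrrrqrrp' → no match
vi. 'qqrrrrr' → match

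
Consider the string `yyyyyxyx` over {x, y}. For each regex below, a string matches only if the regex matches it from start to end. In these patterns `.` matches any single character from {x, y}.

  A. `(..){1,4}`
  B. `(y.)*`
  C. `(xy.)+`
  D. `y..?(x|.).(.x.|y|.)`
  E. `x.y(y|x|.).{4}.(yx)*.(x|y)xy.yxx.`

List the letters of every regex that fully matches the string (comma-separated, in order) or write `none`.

A, B

A → match
B → match
C → no match — must start with `xy`
D → no match
E → no match — must start with `x`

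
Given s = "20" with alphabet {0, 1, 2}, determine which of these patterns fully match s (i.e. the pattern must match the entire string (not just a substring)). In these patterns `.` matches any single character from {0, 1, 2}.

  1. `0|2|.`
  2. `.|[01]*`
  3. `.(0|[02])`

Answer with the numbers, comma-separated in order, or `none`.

3

1 → no match
2 → no match
3 → match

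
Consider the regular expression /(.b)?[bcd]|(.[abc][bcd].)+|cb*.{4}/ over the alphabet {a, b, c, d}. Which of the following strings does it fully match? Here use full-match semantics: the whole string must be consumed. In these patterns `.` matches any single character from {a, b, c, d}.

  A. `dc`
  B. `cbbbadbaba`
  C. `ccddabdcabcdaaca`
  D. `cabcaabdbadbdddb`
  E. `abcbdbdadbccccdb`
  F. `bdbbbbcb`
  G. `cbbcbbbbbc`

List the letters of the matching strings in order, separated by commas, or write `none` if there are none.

C, E

A → no match
B → no match
C → match
D → no match
E → match
F → no match
G → no match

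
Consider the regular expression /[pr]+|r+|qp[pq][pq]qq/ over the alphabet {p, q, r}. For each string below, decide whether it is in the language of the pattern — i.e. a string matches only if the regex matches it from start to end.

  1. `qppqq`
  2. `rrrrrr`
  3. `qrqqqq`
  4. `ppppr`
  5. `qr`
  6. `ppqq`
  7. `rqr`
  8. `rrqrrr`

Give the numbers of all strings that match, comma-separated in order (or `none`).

1. `qppqq` → no match
2. `rrrrrr` → match
3. `qrqqqq` → no match
4. `ppppr` → match
5. `qr` → no match
6. `ppqq` → no match
7. `rqr` → no match
8. `rrqrrr` → no match

2, 4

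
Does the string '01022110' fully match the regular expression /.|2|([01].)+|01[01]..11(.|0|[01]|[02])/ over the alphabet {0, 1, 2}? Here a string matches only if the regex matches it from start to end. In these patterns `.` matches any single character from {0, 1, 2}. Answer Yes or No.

Yes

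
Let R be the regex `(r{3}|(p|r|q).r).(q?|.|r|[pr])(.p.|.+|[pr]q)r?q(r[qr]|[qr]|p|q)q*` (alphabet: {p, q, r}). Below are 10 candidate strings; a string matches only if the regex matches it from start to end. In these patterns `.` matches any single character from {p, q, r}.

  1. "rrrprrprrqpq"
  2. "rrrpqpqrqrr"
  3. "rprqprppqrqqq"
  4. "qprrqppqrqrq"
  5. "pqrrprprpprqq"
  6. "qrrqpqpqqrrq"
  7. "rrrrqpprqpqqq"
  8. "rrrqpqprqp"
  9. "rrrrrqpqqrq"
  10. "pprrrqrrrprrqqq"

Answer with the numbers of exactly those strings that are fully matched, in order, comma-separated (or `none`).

1, 2, 3, 4, 5, 6, 7, 8, 9, 10

1. "rrrprrprrqpq" → match
2. "rrrpqpqrqrr" → match
3 → match
4. "qprrqppqrqrq" → match
5 → match
6. "qrrqpqpqqrrq" → match
7 → match
8. "rrrqpqprqp" → match
9. "rrrrrqpqqrq" → match
10 → match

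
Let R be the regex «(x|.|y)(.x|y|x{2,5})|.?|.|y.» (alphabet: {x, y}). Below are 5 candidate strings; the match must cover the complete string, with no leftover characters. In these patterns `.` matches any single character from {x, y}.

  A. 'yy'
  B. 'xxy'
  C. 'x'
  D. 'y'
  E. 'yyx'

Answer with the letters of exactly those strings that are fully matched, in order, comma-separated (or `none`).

A → match
B → no match
C → match
D → match
E → match

A, C, D, E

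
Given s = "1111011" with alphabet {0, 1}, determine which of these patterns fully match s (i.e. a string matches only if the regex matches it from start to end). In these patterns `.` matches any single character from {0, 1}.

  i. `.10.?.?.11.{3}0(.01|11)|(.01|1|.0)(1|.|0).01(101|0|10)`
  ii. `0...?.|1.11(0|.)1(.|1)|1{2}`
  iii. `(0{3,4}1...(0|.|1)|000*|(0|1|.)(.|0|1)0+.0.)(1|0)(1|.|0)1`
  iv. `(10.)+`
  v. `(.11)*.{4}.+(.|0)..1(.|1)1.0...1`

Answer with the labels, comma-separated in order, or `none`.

i → no match
ii → match
iii → no match
iv → no match — must start with "10"
v → no match

ii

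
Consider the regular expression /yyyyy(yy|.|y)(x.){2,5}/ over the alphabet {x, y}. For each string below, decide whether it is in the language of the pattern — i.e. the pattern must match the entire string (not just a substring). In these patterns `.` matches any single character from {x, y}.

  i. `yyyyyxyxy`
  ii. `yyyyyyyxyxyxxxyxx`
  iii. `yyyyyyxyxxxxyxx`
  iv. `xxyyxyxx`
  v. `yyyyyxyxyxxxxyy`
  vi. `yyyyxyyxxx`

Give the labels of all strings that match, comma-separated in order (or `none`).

i → no match
ii → match
iii → no match
iv → no match — must start with `yyyyy`
v → no match
vi → no match — must start with `yyyyy`

ii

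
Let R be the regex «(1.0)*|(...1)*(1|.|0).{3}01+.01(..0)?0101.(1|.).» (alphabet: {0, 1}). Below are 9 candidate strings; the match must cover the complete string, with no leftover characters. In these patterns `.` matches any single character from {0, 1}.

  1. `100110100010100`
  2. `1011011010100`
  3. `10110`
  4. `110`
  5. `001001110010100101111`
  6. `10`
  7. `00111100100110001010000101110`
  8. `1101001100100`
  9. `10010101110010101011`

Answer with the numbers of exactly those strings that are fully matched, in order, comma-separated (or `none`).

4, 5

1 → no match
2 → no match
3 → no match
4 → match
5 → match
6 → no match
7 → no match
8 → no match
9 → no match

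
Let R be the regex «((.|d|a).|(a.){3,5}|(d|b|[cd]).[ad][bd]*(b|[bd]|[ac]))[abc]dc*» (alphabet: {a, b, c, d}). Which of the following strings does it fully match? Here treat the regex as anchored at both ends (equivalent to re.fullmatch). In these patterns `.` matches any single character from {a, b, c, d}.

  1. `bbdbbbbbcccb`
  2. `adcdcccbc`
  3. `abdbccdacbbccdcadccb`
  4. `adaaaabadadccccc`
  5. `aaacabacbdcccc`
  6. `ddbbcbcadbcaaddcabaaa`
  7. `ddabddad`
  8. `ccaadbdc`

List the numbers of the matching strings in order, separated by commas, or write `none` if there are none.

1 → no match
2 → no match
3 → no match
4 → no match
5 → match
6 → no match
7 → match
8 → no match

5, 7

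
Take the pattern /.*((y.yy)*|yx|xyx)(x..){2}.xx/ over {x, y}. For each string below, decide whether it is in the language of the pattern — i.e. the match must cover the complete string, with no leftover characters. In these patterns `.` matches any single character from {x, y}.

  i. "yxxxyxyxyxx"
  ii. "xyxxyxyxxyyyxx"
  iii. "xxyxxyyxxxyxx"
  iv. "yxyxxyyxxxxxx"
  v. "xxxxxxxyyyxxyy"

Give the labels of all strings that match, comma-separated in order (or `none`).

i → match
ii → match
iii → match
iv → match
v → no match — must end with "xx"

i, ii, iii, iv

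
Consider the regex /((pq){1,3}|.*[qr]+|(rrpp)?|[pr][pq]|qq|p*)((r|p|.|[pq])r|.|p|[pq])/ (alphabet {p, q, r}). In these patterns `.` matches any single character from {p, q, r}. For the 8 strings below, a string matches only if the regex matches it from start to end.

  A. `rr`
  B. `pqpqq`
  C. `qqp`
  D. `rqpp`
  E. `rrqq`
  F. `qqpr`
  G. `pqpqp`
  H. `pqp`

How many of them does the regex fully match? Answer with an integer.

A. `rr` → match
B. `pqpqq` → match
C. `qqp` → match
D. `rqpp` → no match
E. `rrqq` → match
F. `qqpr` → match
G. `pqpqp` → match
H. `pqp` → match
Total matched: 7

7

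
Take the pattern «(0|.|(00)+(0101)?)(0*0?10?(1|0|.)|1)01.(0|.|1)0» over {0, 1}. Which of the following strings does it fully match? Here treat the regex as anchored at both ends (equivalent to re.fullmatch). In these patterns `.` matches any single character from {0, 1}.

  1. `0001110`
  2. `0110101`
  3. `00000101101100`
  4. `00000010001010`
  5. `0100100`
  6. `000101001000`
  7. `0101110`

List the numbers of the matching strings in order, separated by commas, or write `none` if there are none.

3, 4, 7

1. `0001110` → no match
2. `0110101` → no match — must end with `0`
3 → match
4 → match
5. `0100100` → no match
6. `000101001000` → no match
7. `0101110` → match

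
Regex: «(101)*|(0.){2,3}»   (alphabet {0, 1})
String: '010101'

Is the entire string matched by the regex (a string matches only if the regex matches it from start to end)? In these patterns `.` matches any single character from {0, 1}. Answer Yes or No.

Yes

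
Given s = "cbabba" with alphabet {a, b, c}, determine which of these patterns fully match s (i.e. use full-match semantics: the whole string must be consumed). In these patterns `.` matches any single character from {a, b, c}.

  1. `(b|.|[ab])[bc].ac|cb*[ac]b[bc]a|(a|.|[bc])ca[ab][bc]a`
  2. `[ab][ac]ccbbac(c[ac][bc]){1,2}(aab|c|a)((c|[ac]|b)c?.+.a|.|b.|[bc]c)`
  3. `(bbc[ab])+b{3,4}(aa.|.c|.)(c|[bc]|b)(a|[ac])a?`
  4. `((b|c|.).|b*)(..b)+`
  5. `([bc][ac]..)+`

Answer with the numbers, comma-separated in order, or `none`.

1 → match
2 → no match
3 → no match — must start with "bbc"
4 → no match — must end with "b"
5 → no match

1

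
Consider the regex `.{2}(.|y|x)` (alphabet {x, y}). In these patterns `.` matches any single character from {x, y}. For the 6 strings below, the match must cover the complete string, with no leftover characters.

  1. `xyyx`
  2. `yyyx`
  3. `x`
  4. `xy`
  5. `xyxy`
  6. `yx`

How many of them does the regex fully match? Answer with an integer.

1 → no match
2 → no match
3 → no match
4 → no match
5 → no match
6 → no match
Total matched: 0

0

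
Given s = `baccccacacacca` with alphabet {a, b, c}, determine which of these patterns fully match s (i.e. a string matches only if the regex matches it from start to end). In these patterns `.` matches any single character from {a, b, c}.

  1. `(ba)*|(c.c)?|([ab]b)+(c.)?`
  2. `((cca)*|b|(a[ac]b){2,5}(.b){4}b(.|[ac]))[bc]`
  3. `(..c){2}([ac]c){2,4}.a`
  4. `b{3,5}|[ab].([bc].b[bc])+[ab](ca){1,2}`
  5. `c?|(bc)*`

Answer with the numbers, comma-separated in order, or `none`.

1 → no match
2 → no match
3 → match
4 → no match
5 → no match

3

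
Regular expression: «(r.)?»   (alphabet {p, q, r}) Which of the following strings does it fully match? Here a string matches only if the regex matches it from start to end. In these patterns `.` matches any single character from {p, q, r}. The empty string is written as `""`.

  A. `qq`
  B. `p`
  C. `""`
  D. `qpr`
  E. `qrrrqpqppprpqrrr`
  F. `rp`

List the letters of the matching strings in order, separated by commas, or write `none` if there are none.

A → no match
B → no match
C → match
D → no match
E → no match
F → match

C, F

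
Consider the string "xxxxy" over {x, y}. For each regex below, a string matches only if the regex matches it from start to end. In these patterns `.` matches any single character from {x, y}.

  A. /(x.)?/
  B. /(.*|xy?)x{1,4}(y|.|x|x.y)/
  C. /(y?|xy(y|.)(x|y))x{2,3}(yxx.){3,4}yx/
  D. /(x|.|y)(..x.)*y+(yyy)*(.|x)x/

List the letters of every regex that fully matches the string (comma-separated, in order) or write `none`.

A → no match
B → match
C → no match — must end with "yx"
D → no match — must end with "x"

B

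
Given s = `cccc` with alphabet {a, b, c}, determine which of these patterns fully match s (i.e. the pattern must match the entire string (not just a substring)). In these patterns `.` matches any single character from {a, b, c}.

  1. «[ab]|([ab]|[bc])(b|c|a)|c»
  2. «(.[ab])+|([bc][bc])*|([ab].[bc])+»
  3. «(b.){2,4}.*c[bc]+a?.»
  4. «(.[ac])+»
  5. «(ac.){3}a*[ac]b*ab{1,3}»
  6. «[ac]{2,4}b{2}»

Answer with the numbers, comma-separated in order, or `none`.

1 → no match
2 → match
3 → no match — must start with `b`
4 → match
5 → no match — must start with `ac`
6 → no match — must end with `b`

2, 4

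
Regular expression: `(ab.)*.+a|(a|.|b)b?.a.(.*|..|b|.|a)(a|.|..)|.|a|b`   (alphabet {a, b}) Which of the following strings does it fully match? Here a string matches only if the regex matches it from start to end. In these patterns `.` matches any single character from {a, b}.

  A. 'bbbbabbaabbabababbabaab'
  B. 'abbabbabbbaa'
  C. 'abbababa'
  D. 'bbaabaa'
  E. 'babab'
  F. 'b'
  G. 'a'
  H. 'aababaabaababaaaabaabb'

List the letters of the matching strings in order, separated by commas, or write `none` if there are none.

B, C, D, F, G

A → no match
B → match
C → match
D → match
E → no match
F → match
G → match
H → no match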